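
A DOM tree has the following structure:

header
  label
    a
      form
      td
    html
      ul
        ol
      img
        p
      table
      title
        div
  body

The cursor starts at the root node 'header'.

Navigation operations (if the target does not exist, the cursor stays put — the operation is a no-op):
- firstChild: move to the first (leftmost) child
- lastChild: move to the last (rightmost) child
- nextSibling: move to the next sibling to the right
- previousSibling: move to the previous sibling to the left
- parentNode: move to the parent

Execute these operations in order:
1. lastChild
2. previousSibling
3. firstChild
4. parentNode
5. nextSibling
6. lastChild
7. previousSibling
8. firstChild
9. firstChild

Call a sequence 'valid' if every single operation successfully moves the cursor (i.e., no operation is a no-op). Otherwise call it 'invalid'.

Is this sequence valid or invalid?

Answer: invalid

Derivation:
After 1 (lastChild): body
After 2 (previousSibling): label
After 3 (firstChild): a
After 4 (parentNode): label
After 5 (nextSibling): body
After 6 (lastChild): body (no-op, stayed)
After 7 (previousSibling): label
After 8 (firstChild): a
After 9 (firstChild): form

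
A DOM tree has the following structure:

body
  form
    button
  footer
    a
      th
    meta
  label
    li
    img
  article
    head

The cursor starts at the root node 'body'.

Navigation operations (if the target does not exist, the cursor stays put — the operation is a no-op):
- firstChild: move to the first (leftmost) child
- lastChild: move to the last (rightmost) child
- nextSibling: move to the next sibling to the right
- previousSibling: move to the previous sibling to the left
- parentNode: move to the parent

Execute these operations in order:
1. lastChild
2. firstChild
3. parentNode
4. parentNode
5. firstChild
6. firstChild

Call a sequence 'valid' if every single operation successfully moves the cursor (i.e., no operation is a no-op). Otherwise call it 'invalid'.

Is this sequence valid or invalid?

After 1 (lastChild): article
After 2 (firstChild): head
After 3 (parentNode): article
After 4 (parentNode): body
After 5 (firstChild): form
After 6 (firstChild): button

Answer: valid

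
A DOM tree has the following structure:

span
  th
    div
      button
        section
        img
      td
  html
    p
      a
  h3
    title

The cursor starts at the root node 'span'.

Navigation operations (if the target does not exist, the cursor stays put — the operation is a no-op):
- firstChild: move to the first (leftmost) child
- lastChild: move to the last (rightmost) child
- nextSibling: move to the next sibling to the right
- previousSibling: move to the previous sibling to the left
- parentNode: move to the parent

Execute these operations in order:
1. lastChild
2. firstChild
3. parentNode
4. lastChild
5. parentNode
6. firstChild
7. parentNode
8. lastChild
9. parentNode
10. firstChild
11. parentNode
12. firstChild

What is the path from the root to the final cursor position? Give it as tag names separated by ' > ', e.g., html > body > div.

Answer: span > h3 > title

Derivation:
After 1 (lastChild): h3
After 2 (firstChild): title
After 3 (parentNode): h3
After 4 (lastChild): title
After 5 (parentNode): h3
After 6 (firstChild): title
After 7 (parentNode): h3
After 8 (lastChild): title
After 9 (parentNode): h3
After 10 (firstChild): title
After 11 (parentNode): h3
After 12 (firstChild): title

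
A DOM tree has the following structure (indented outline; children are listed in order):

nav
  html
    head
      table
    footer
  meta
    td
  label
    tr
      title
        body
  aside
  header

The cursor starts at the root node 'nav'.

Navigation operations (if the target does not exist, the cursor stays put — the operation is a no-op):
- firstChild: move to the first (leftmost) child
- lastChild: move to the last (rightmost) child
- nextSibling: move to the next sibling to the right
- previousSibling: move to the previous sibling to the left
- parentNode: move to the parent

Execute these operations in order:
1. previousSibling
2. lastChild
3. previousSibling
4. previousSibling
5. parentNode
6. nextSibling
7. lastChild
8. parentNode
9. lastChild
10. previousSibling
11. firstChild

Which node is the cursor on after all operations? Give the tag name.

Answer: aside

Derivation:
After 1 (previousSibling): nav (no-op, stayed)
After 2 (lastChild): header
After 3 (previousSibling): aside
After 4 (previousSibling): label
After 5 (parentNode): nav
After 6 (nextSibling): nav (no-op, stayed)
After 7 (lastChild): header
After 8 (parentNode): nav
After 9 (lastChild): header
After 10 (previousSibling): aside
After 11 (firstChild): aside (no-op, stayed)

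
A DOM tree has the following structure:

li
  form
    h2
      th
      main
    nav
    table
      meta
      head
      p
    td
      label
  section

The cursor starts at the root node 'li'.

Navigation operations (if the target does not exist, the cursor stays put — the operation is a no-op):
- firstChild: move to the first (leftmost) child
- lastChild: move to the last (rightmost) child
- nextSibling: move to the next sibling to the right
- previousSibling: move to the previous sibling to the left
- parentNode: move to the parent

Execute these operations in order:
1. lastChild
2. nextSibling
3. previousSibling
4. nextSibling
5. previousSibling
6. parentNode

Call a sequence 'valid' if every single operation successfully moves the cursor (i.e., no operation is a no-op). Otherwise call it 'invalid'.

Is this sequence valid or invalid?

Answer: invalid

Derivation:
After 1 (lastChild): section
After 2 (nextSibling): section (no-op, stayed)
After 3 (previousSibling): form
After 4 (nextSibling): section
After 5 (previousSibling): form
After 6 (parentNode): li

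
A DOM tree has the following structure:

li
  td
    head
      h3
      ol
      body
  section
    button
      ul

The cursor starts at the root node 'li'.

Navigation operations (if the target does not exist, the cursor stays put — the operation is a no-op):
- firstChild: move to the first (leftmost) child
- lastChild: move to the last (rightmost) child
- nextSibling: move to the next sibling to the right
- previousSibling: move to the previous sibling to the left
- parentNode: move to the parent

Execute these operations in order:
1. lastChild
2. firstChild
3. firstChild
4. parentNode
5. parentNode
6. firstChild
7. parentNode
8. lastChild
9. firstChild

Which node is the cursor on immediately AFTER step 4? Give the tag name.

After 1 (lastChild): section
After 2 (firstChild): button
After 3 (firstChild): ul
After 4 (parentNode): button

Answer: button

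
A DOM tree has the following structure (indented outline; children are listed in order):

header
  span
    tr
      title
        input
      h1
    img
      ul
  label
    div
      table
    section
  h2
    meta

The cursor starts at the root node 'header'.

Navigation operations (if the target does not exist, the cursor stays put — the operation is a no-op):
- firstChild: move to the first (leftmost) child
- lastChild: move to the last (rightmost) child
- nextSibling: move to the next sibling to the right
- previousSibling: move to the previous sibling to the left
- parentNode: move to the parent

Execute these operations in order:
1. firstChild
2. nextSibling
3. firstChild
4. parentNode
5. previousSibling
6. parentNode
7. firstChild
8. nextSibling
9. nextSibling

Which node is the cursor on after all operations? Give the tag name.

Answer: h2

Derivation:
After 1 (firstChild): span
After 2 (nextSibling): label
After 3 (firstChild): div
After 4 (parentNode): label
After 5 (previousSibling): span
After 6 (parentNode): header
After 7 (firstChild): span
After 8 (nextSibling): label
After 9 (nextSibling): h2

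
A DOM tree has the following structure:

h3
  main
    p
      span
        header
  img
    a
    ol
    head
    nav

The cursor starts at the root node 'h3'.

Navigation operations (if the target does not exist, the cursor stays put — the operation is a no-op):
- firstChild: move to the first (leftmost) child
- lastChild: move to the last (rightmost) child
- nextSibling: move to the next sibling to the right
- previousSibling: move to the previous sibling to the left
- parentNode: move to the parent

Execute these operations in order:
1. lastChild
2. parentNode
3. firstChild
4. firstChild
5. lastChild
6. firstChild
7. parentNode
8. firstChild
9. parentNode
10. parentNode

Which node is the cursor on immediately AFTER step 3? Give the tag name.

After 1 (lastChild): img
After 2 (parentNode): h3
After 3 (firstChild): main

Answer: main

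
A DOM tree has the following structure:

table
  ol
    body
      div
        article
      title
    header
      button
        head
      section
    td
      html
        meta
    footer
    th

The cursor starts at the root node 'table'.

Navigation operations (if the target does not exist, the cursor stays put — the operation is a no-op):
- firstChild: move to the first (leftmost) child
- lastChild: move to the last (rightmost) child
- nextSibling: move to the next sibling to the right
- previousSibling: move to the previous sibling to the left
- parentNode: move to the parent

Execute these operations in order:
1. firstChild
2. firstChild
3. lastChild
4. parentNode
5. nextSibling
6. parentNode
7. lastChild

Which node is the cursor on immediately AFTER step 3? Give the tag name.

Answer: title

Derivation:
After 1 (firstChild): ol
After 2 (firstChild): body
After 3 (lastChild): title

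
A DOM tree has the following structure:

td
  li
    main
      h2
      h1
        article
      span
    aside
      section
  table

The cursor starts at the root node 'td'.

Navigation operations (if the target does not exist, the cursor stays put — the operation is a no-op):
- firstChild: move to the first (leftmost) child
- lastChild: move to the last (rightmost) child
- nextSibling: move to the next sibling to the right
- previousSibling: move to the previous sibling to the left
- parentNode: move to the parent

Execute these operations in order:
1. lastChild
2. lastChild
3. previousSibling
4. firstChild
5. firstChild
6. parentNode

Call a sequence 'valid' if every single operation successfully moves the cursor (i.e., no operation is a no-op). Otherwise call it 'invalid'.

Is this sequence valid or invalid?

After 1 (lastChild): table
After 2 (lastChild): table (no-op, stayed)
After 3 (previousSibling): li
After 4 (firstChild): main
After 5 (firstChild): h2
After 6 (parentNode): main

Answer: invalid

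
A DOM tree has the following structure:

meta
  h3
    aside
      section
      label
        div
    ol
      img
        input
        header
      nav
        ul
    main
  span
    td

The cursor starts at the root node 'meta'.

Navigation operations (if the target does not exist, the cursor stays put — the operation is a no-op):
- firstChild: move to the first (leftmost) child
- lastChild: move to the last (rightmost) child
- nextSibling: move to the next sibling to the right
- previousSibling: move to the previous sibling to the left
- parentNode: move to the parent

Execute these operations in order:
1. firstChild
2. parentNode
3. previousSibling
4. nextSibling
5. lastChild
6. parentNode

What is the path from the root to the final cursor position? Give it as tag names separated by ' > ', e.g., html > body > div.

After 1 (firstChild): h3
After 2 (parentNode): meta
After 3 (previousSibling): meta (no-op, stayed)
After 4 (nextSibling): meta (no-op, stayed)
After 5 (lastChild): span
After 6 (parentNode): meta

Answer: meta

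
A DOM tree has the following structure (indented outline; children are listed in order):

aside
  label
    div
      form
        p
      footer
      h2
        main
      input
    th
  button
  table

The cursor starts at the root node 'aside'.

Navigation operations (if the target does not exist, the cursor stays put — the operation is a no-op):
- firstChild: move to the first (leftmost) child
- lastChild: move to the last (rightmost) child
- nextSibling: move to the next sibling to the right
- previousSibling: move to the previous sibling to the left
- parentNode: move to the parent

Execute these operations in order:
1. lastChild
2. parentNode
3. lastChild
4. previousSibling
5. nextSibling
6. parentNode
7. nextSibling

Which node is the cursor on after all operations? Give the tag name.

After 1 (lastChild): table
After 2 (parentNode): aside
After 3 (lastChild): table
After 4 (previousSibling): button
After 5 (nextSibling): table
After 6 (parentNode): aside
After 7 (nextSibling): aside (no-op, stayed)

Answer: aside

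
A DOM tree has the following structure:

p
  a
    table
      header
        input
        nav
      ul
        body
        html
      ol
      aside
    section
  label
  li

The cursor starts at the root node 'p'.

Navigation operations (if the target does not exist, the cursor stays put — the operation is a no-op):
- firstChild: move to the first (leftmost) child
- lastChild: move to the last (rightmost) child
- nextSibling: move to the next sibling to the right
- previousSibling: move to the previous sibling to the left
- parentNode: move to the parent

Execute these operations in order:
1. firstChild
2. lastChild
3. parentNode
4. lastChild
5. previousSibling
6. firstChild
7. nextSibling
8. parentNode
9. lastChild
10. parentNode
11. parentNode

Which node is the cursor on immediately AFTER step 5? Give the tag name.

After 1 (firstChild): a
After 2 (lastChild): section
After 3 (parentNode): a
After 4 (lastChild): section
After 5 (previousSibling): table

Answer: table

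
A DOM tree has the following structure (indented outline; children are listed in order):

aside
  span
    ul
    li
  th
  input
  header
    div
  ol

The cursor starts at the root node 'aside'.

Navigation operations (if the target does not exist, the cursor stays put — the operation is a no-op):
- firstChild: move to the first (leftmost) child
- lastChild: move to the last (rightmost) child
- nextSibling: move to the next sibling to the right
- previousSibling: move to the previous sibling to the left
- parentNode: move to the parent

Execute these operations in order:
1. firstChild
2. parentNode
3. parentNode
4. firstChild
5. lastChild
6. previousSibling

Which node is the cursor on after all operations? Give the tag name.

After 1 (firstChild): span
After 2 (parentNode): aside
After 3 (parentNode): aside (no-op, stayed)
After 4 (firstChild): span
After 5 (lastChild): li
After 6 (previousSibling): ul

Answer: ul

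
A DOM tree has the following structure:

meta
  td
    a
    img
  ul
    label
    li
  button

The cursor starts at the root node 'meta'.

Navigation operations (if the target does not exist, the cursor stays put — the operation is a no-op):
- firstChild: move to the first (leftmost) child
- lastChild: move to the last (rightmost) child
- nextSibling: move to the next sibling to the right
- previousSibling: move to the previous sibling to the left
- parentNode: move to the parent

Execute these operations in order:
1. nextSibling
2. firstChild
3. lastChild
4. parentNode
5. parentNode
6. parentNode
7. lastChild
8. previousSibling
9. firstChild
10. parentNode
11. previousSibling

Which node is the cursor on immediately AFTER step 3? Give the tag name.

Answer: img

Derivation:
After 1 (nextSibling): meta (no-op, stayed)
After 2 (firstChild): td
After 3 (lastChild): img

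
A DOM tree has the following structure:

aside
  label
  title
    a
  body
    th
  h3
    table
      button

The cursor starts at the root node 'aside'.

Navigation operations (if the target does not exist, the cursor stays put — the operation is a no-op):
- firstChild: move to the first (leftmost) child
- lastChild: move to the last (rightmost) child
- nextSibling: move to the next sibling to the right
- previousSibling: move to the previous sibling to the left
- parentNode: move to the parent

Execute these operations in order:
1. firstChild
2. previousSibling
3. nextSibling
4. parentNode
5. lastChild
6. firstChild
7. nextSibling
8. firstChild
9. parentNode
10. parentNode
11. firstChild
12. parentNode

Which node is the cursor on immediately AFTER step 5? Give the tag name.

Answer: h3

Derivation:
After 1 (firstChild): label
After 2 (previousSibling): label (no-op, stayed)
After 3 (nextSibling): title
After 4 (parentNode): aside
After 5 (lastChild): h3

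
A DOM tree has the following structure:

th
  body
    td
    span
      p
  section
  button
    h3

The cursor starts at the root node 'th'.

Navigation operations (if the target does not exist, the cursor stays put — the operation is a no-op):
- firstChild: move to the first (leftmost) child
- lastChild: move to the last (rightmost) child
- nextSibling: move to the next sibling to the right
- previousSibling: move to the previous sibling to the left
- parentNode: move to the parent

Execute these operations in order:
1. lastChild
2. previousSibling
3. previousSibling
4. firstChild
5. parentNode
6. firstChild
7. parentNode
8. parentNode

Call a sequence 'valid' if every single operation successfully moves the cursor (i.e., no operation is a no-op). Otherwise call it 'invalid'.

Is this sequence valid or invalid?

After 1 (lastChild): button
After 2 (previousSibling): section
After 3 (previousSibling): body
After 4 (firstChild): td
After 5 (parentNode): body
After 6 (firstChild): td
After 7 (parentNode): body
After 8 (parentNode): th

Answer: valid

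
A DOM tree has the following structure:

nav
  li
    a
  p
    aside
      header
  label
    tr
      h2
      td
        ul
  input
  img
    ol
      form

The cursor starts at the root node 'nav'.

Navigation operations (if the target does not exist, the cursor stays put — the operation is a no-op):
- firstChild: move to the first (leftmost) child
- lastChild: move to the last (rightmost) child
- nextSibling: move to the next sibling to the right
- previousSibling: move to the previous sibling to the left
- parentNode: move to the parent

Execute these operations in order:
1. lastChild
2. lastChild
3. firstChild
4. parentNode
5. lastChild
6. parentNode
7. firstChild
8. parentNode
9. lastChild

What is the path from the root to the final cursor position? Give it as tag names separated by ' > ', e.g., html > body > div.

After 1 (lastChild): img
After 2 (lastChild): ol
After 3 (firstChild): form
After 4 (parentNode): ol
After 5 (lastChild): form
After 6 (parentNode): ol
After 7 (firstChild): form
After 8 (parentNode): ol
After 9 (lastChild): form

Answer: nav > img > ol > form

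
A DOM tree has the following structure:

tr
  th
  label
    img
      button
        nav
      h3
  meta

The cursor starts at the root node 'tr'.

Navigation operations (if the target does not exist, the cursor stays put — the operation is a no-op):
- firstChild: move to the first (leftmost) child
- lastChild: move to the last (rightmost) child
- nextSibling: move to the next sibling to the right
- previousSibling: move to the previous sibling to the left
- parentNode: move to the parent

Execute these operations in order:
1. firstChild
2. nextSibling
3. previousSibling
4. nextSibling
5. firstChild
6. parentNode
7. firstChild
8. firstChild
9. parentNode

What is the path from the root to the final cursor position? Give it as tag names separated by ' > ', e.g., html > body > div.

After 1 (firstChild): th
After 2 (nextSibling): label
After 3 (previousSibling): th
After 4 (nextSibling): label
After 5 (firstChild): img
After 6 (parentNode): label
After 7 (firstChild): img
After 8 (firstChild): button
After 9 (parentNode): img

Answer: tr > label > img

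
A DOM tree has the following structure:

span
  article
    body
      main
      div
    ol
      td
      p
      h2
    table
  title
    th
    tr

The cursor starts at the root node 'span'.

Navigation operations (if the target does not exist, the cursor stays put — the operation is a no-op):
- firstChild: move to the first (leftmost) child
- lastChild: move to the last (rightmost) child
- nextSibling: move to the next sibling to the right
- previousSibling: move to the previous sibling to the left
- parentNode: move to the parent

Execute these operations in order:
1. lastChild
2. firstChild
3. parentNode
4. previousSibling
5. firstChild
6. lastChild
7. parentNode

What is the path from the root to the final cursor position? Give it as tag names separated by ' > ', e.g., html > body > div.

After 1 (lastChild): title
After 2 (firstChild): th
After 3 (parentNode): title
After 4 (previousSibling): article
After 5 (firstChild): body
After 6 (lastChild): div
After 7 (parentNode): body

Answer: span > article > body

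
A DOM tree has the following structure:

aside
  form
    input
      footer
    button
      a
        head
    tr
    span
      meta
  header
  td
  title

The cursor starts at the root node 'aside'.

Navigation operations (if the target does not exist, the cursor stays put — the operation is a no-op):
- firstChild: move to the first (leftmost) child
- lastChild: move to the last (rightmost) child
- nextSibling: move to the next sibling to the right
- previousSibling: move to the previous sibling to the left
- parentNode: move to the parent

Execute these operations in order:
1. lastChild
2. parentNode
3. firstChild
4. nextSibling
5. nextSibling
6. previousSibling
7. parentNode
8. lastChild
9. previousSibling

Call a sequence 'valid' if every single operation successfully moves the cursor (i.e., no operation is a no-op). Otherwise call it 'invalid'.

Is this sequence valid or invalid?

After 1 (lastChild): title
After 2 (parentNode): aside
After 3 (firstChild): form
After 4 (nextSibling): header
After 5 (nextSibling): td
After 6 (previousSibling): header
After 7 (parentNode): aside
After 8 (lastChild): title
After 9 (previousSibling): td

Answer: valid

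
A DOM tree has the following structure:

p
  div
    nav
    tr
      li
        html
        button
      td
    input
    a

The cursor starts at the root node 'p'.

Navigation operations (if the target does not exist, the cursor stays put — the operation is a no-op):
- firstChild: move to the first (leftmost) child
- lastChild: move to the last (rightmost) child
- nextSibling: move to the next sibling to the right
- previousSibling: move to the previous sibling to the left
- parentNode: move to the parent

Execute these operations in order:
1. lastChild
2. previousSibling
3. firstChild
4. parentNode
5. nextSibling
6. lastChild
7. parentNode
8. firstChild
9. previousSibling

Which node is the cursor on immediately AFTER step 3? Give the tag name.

After 1 (lastChild): div
After 2 (previousSibling): div (no-op, stayed)
After 3 (firstChild): nav

Answer: nav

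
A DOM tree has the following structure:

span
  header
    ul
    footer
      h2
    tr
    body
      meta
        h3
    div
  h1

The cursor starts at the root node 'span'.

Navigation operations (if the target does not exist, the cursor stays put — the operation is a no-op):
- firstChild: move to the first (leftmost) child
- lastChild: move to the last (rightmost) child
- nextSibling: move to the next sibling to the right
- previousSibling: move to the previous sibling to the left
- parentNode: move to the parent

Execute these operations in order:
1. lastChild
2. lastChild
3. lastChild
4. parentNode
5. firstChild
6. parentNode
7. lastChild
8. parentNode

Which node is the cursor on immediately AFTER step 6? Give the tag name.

After 1 (lastChild): h1
After 2 (lastChild): h1 (no-op, stayed)
After 3 (lastChild): h1 (no-op, stayed)
After 4 (parentNode): span
After 5 (firstChild): header
After 6 (parentNode): span

Answer: span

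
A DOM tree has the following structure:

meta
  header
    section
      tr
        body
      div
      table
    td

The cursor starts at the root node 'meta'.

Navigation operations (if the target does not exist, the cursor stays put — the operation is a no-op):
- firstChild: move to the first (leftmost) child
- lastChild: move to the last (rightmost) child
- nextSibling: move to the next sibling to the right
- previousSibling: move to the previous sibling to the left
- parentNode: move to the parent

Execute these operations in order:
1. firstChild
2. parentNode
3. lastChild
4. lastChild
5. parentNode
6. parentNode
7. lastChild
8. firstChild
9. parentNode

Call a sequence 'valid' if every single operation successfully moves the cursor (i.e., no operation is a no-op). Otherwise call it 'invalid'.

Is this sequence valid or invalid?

Answer: valid

Derivation:
After 1 (firstChild): header
After 2 (parentNode): meta
After 3 (lastChild): header
After 4 (lastChild): td
After 5 (parentNode): header
After 6 (parentNode): meta
After 7 (lastChild): header
After 8 (firstChild): section
After 9 (parentNode): header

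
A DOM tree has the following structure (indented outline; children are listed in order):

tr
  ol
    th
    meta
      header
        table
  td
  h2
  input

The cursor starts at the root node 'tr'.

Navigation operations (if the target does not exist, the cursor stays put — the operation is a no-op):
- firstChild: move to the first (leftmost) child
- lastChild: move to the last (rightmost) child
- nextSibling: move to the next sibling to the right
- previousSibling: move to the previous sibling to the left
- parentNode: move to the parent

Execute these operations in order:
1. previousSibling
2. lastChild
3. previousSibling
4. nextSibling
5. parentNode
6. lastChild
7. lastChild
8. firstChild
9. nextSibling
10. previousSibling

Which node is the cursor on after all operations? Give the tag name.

Answer: h2

Derivation:
After 1 (previousSibling): tr (no-op, stayed)
After 2 (lastChild): input
After 3 (previousSibling): h2
After 4 (nextSibling): input
After 5 (parentNode): tr
After 6 (lastChild): input
After 7 (lastChild): input (no-op, stayed)
After 8 (firstChild): input (no-op, stayed)
After 9 (nextSibling): input (no-op, stayed)
After 10 (previousSibling): h2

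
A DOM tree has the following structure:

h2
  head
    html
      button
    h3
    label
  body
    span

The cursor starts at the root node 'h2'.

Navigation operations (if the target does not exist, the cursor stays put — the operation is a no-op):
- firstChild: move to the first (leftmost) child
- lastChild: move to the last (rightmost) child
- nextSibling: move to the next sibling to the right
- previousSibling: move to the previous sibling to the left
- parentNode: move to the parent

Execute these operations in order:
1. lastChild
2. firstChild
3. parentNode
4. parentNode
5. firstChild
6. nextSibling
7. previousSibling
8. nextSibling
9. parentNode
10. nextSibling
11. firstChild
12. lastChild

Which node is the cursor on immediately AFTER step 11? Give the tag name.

Answer: head

Derivation:
After 1 (lastChild): body
After 2 (firstChild): span
After 3 (parentNode): body
After 4 (parentNode): h2
After 5 (firstChild): head
After 6 (nextSibling): body
After 7 (previousSibling): head
After 8 (nextSibling): body
After 9 (parentNode): h2
After 10 (nextSibling): h2 (no-op, stayed)
After 11 (firstChild): head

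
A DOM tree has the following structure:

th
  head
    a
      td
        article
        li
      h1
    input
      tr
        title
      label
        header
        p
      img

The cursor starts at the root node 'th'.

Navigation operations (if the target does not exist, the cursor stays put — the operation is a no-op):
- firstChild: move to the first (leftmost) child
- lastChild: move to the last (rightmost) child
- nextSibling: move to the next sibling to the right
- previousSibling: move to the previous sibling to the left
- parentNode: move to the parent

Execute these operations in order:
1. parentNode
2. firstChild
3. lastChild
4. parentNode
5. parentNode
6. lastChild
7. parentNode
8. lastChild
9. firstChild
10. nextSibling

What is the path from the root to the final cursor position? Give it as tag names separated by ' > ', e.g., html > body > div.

After 1 (parentNode): th (no-op, stayed)
After 2 (firstChild): head
After 3 (lastChild): input
After 4 (parentNode): head
After 5 (parentNode): th
After 6 (lastChild): head
After 7 (parentNode): th
After 8 (lastChild): head
After 9 (firstChild): a
After 10 (nextSibling): input

Answer: th > head > input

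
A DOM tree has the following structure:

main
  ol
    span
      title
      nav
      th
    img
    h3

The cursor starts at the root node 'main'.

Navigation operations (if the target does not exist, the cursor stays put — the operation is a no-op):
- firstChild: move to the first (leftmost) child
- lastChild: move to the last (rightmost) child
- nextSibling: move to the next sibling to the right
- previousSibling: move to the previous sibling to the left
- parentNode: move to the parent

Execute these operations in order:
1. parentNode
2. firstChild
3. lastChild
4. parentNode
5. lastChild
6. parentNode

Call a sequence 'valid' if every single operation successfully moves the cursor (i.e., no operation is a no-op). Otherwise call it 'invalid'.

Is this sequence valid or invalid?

Answer: invalid

Derivation:
After 1 (parentNode): main (no-op, stayed)
After 2 (firstChild): ol
After 3 (lastChild): h3
After 4 (parentNode): ol
After 5 (lastChild): h3
After 6 (parentNode): ol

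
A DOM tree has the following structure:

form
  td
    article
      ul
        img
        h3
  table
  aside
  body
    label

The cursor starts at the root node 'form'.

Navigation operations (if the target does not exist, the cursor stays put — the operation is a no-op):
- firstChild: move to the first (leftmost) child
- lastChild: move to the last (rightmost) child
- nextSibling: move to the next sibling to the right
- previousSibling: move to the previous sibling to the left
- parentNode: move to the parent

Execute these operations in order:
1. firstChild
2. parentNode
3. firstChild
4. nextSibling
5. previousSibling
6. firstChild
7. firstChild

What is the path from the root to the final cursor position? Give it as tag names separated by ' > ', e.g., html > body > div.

Answer: form > td > article > ul

Derivation:
After 1 (firstChild): td
After 2 (parentNode): form
After 3 (firstChild): td
After 4 (nextSibling): table
After 5 (previousSibling): td
After 6 (firstChild): article
After 7 (firstChild): ul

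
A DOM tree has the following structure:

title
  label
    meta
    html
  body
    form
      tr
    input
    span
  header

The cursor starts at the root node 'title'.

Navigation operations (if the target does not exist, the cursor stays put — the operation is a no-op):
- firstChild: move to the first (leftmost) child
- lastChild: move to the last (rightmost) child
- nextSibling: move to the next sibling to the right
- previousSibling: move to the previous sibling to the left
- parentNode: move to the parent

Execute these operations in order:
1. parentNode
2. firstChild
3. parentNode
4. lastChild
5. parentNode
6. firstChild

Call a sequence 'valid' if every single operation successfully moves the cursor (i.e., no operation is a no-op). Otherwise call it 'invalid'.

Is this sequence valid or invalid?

After 1 (parentNode): title (no-op, stayed)
After 2 (firstChild): label
After 3 (parentNode): title
After 4 (lastChild): header
After 5 (parentNode): title
After 6 (firstChild): label

Answer: invalid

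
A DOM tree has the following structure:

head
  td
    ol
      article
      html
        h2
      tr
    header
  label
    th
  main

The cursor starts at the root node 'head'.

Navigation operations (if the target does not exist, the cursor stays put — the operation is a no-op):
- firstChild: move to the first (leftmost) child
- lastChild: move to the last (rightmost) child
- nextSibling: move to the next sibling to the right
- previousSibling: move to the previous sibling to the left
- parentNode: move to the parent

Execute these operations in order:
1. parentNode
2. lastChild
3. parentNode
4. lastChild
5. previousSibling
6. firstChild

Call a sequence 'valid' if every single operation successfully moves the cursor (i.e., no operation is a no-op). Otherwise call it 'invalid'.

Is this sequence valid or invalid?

Answer: invalid

Derivation:
After 1 (parentNode): head (no-op, stayed)
After 2 (lastChild): main
After 3 (parentNode): head
After 4 (lastChild): main
After 5 (previousSibling): label
After 6 (firstChild): th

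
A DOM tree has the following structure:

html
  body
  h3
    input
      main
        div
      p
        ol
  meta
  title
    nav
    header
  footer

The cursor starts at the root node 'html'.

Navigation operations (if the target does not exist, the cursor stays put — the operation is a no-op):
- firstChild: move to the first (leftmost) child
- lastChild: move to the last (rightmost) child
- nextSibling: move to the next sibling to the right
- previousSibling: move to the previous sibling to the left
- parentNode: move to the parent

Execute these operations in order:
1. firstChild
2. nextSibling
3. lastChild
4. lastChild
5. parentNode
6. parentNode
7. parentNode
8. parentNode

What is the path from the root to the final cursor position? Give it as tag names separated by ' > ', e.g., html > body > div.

Answer: html

Derivation:
After 1 (firstChild): body
After 2 (nextSibling): h3
After 3 (lastChild): input
After 4 (lastChild): p
After 5 (parentNode): input
After 6 (parentNode): h3
After 7 (parentNode): html
After 8 (parentNode): html (no-op, stayed)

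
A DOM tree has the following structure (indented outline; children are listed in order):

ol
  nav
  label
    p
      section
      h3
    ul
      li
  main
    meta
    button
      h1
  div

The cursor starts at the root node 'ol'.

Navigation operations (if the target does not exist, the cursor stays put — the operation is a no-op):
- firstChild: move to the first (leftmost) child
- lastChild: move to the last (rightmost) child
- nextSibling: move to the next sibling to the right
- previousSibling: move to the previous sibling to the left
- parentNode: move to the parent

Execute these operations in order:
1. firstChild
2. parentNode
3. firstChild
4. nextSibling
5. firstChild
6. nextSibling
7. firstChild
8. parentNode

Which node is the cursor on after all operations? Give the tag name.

Answer: ul

Derivation:
After 1 (firstChild): nav
After 2 (parentNode): ol
After 3 (firstChild): nav
After 4 (nextSibling): label
After 5 (firstChild): p
After 6 (nextSibling): ul
After 7 (firstChild): li
After 8 (parentNode): ul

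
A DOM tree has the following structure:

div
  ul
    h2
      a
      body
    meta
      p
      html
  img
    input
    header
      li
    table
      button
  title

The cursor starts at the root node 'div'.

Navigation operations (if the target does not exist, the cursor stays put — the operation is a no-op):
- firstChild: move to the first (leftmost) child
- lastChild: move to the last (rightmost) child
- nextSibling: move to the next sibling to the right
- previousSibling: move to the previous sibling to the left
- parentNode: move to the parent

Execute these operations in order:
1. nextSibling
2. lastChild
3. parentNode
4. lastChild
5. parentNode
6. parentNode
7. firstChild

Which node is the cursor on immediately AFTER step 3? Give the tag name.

Answer: div

Derivation:
After 1 (nextSibling): div (no-op, stayed)
After 2 (lastChild): title
After 3 (parentNode): div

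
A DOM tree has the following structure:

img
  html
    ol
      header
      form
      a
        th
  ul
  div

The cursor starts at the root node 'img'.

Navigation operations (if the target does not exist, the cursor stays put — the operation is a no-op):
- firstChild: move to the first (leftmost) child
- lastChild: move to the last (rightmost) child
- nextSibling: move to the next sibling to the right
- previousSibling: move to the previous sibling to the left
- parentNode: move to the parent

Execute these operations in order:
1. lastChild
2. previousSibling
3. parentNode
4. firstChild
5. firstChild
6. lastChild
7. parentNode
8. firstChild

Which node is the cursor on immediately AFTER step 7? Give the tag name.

After 1 (lastChild): div
After 2 (previousSibling): ul
After 3 (parentNode): img
After 4 (firstChild): html
After 5 (firstChild): ol
After 6 (lastChild): a
After 7 (parentNode): ol

Answer: ol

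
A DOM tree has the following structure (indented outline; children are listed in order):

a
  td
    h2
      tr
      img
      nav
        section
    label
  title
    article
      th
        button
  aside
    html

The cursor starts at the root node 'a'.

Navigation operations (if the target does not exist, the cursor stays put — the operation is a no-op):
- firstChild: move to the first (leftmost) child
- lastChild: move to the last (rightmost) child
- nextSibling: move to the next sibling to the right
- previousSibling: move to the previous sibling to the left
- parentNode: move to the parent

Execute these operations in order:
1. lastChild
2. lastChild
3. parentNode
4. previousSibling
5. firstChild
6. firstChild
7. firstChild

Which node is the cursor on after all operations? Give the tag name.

Answer: button

Derivation:
After 1 (lastChild): aside
After 2 (lastChild): html
After 3 (parentNode): aside
After 4 (previousSibling): title
After 5 (firstChild): article
After 6 (firstChild): th
After 7 (firstChild): button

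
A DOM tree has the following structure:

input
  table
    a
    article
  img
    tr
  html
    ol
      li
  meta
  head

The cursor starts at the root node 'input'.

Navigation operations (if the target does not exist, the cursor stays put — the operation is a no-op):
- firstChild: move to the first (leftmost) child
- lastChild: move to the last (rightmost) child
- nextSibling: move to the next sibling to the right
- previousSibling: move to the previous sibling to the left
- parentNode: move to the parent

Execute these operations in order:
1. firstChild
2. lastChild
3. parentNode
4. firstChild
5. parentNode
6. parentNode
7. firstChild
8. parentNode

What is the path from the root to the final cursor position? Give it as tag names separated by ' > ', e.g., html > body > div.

Answer: input

Derivation:
After 1 (firstChild): table
After 2 (lastChild): article
After 3 (parentNode): table
After 4 (firstChild): a
After 5 (parentNode): table
After 6 (parentNode): input
After 7 (firstChild): table
After 8 (parentNode): input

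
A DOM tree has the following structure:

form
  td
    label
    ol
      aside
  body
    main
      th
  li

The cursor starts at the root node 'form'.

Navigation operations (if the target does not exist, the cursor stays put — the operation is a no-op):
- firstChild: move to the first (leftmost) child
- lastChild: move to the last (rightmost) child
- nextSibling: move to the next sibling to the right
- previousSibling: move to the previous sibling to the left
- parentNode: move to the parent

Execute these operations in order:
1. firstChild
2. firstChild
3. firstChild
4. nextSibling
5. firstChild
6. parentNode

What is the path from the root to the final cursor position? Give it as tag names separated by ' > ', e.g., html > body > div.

Answer: form > td > ol

Derivation:
After 1 (firstChild): td
After 2 (firstChild): label
After 3 (firstChild): label (no-op, stayed)
After 4 (nextSibling): ol
After 5 (firstChild): aside
After 6 (parentNode): ol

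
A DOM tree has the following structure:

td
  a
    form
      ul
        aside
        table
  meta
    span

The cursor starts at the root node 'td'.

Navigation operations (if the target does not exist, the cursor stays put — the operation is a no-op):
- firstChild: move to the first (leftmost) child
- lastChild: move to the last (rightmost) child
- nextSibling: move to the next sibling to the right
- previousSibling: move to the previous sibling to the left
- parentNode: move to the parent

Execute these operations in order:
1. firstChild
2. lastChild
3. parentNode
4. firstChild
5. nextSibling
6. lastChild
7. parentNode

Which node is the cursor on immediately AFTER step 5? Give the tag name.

Answer: form

Derivation:
After 1 (firstChild): a
After 2 (lastChild): form
After 3 (parentNode): a
After 4 (firstChild): form
After 5 (nextSibling): form (no-op, stayed)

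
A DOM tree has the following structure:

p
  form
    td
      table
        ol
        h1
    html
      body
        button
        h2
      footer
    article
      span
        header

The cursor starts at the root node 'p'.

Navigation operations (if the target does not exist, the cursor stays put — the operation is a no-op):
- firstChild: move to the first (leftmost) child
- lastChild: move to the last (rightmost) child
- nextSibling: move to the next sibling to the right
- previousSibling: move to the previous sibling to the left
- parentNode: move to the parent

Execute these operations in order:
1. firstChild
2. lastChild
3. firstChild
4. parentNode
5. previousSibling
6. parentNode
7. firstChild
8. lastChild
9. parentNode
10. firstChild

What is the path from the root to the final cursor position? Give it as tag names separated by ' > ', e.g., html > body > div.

Answer: p > form > td > table

Derivation:
After 1 (firstChild): form
After 2 (lastChild): article
After 3 (firstChild): span
After 4 (parentNode): article
After 5 (previousSibling): html
After 6 (parentNode): form
After 7 (firstChild): td
After 8 (lastChild): table
After 9 (parentNode): td
After 10 (firstChild): table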